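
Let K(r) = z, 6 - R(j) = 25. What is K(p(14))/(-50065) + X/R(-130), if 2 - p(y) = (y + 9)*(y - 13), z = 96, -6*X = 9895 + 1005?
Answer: 14360462/150195 ≈ 95.612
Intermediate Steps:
R(j) = -19 (R(j) = 6 - 1*25 = 6 - 25 = -19)
X = -5450/3 (X = -(9895 + 1005)/6 = -⅙*10900 = -5450/3 ≈ -1816.7)
p(y) = 2 - (-13 + y)*(9 + y) (p(y) = 2 - (y + 9)*(y - 13) = 2 - (9 + y)*(-13 + y) = 2 - (-13 + y)*(9 + y))
K(r) = 96
K(p(14))/(-50065) + X/R(-130) = 96/(-50065) - 5450/3/(-19) = 96*(-1/50065) - 5450/3*(-1/19) = -96/50065 + 5450/57 = 14360462/150195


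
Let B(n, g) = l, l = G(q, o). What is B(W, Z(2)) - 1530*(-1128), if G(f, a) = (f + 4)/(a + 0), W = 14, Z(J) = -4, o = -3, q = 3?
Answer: 5177513/3 ≈ 1.7258e+6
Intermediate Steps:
G(f, a) = (4 + f)/a
l = -7/3 (l = (4 + 3)/(-3) = -⅓*7 = -7/3 ≈ -2.3333)
B(n, g) = -7/3
B(W, Z(2)) - 1530*(-1128) = -7/3 - 1530*(-1128) = -7/3 + 1725840 = 5177513/3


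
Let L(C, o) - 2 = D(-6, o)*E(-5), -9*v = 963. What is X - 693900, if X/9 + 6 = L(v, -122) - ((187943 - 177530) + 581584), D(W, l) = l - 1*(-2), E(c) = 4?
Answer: -6026229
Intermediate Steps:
v = -107 (v = -1/9*963 = -107)
D(W, l) = 2 + l (D(W, l) = l + 2 = 2 + l)
L(C, o) = 10 + 4*o (L(C, o) = 2 + (2 + o)*4 = 2 + (8 + 4*o) = 10 + 4*o)
X = -5332329 (X = -54 + 9*((10 + 4*(-122)) - ((187943 - 177530) + 581584)) = -54 + 9*((10 - 488) - (10413 + 581584)) = -54 + 9*(-478 - 1*591997) = -54 + 9*(-478 - 591997) = -54 + 9*(-592475) = -54 - 5332275 = -5332329)
X - 693900 = -5332329 - 693900 = -6026229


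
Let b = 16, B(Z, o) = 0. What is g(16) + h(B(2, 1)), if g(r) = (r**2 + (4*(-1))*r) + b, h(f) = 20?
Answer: 228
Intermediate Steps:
g(r) = 16 + r**2 - 4*r (g(r) = (r**2 + (4*(-1))*r) + 16 = (r**2 - 4*r) + 16 = 16 + r**2 - 4*r)
g(16) + h(B(2, 1)) = (16 + 16**2 - 4*16) + 20 = (16 + 256 - 64) + 20 = 208 + 20 = 228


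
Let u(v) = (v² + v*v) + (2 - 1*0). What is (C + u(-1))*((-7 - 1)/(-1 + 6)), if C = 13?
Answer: -136/5 ≈ -27.200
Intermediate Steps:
u(v) = 2 + 2*v² (u(v) = (v² + v²) + (2 + 0) = 2*v² + 2 = 2 + 2*v²)
(C + u(-1))*((-7 - 1)/(-1 + 6)) = (13 + (2 + 2*(-1)²))*((-7 - 1)/(-1 + 6)) = (13 + (2 + 2*1))*(-8/5) = (13 + (2 + 2))*(-8*⅕) = (13 + 4)*(-8/5) = 17*(-8/5) = -136/5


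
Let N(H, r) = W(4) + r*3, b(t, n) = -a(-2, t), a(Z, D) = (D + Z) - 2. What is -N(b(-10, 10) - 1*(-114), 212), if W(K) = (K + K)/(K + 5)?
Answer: -5732/9 ≈ -636.89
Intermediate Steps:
W(K) = 2*K/(5 + K) (W(K) = (2*K)/(5 + K) = 2*K/(5 + K))
a(Z, D) = -2 + D + Z
b(t, n) = 4 - t (b(t, n) = -(-2 + t - 2) = -(-4 + t) = 4 - t)
N(H, r) = 8/9 + 3*r (N(H, r) = 2*4/(5 + 4) + r*3 = 2*4/9 + 3*r = 2*4*(1/9) + 3*r = 8/9 + 3*r)
-N(b(-10, 10) - 1*(-114), 212) = -(8/9 + 3*212) = -(8/9 + 636) = -1*5732/9 = -5732/9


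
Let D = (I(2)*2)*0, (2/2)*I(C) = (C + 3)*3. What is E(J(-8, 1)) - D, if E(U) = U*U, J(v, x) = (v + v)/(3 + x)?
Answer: 16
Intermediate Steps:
J(v, x) = 2*v/(3 + x) (J(v, x) = (2*v)/(3 + x) = 2*v/(3 + x))
I(C) = 9 + 3*C (I(C) = (C + 3)*3 = (3 + C)*3 = 9 + 3*C)
E(U) = U**2
D = 0 (D = ((9 + 3*2)*2)*0 = ((9 + 6)*2)*0 = (15*2)*0 = 30*0 = 0)
E(J(-8, 1)) - D = (2*(-8)/(3 + 1))**2 - 1*0 = (2*(-8)/4)**2 + 0 = (2*(-8)*(1/4))**2 + 0 = (-4)**2 + 0 = 16 + 0 = 16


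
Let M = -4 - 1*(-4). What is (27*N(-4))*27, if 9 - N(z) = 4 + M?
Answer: 3645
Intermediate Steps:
M = 0 (M = -4 + 4 = 0)
N(z) = 5 (N(z) = 9 - (4 + 0) = 9 - 1*4 = 9 - 4 = 5)
(27*N(-4))*27 = (27*5)*27 = 135*27 = 3645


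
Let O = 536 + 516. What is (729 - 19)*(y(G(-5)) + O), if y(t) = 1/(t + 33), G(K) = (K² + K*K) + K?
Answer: 29130235/39 ≈ 7.4693e+5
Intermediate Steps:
G(K) = K + 2*K² (G(K) = (K² + K²) + K = 2*K² + K = K + 2*K²)
y(t) = 1/(33 + t)
O = 1052
(729 - 19)*(y(G(-5)) + O) = (729 - 19)*(1/(33 - 5*(1 + 2*(-5))) + 1052) = 710*(1/(33 - 5*(1 - 10)) + 1052) = 710*(1/(33 - 5*(-9)) + 1052) = 710*(1/(33 + 45) + 1052) = 710*(1/78 + 1052) = 710*(82057/78) = 29130235/39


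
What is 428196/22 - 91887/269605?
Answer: 57720880533/2965655 ≈ 19463.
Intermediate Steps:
428196/22 - 91887/269605 = 428196*(1/22) - 91887*1/269605 = 214098/11 - 91887/269605 = 57720880533/2965655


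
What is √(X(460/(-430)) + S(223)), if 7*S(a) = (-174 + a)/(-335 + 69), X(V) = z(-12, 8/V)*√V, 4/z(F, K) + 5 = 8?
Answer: √(-632358 + 745104*I*√1978)/4902 ≈ 0.8225 + 0.83834*I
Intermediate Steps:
z(F, K) = 4/3 (z(F, K) = 4/(-5 + 8) = 4/3)
X(V) = 4*√V/3
S(a) = 87/931 - a/1862 (S(a) = ((-174 + a)/(-335 + 69))/7 = ((-174 + a)/(-266))/7 = ((-174 + a)*(-1/266))/7 = (87/133 - a/266)/7 = 87/931 - a/1862)
√(X(460/(-430)) + S(223)) = √(4*√(460/(-430))/3 + (87/931 - 1/1862*223)) = √(4*√(460*(-1/430))/3 + (87/931 - 223/1862)) = √(4*√(-46/43)/3 - 1/38) = √(4*(I*√1978/43)/3 - 1/38) = √(4*I*√1978/129 - 1/38) = √(-1/38 + 4*I*√1978/129)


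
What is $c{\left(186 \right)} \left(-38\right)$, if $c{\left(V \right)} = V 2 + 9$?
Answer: $-14478$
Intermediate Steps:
$c{\left(V \right)} = 9 + 2 V$ ($c{\left(V \right)} = 2 V + 9 = 9 + 2 V$)
$c{\left(186 \right)} \left(-38\right) = \left(9 + 2 \cdot 186\right) \left(-38\right) = \left(9 + 372\right) \left(-38\right) = 381 \left(-38\right) = -14478$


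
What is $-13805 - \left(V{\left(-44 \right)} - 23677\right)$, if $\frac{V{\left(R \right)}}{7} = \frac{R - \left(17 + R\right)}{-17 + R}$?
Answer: $\frac{602073}{61} \approx 9870.0$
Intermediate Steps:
$V{\left(R \right)} = - \frac{119}{-17 + R}$ ($V{\left(R \right)} = 7 \frac{R - \left(17 + R\right)}{-17 + R} = 7 \left(- \frac{17}{-17 + R}\right) = - \frac{119}{-17 + R}$)
$-13805 - \left(V{\left(-44 \right)} - 23677\right) = -13805 - \left(- \frac{119}{-17 - 44} - 23677\right) = -13805 - \left(- \frac{119}{-61} - 23677\right) = -13805 - \left(\left(-119\right) \left(- \frac{1}{61}\right) - 23677\right) = -13805 - \left(\frac{119}{61} - 23677\right) = -13805 - - \frac{1444178}{61} = -13805 + \frac{1444178}{61} = \frac{602073}{61}$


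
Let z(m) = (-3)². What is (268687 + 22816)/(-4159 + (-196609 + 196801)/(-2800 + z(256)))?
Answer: -813584873/11607961 ≈ -70.089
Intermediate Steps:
z(m) = 9
(268687 + 22816)/(-4159 + (-196609 + 196801)/(-2800 + z(256))) = (268687 + 22816)/(-4159 + (-196609 + 196801)/(-2800 + 9)) = 291503/(-4159 + 192/(-2791)) = 291503/(-4159 + 192*(-1/2791)) = 291503/(-4159 - 192/2791) = 291503/(-11607961/2791) = 291503*(-2791/11607961) = -813584873/11607961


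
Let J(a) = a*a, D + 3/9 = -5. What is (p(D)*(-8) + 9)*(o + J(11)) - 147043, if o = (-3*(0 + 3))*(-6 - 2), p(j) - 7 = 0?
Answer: -156114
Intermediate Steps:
D = -16/3 (D = -⅓ - 5 = -16/3 ≈ -5.3333)
p(j) = 7 (p(j) = 7 + 0 = 7)
J(a) = a²
o = 72 (o = -3*3*(-8) = -9*(-8) = 72)
(p(D)*(-8) + 9)*(o + J(11)) - 147043 = (7*(-8) + 9)*(72 + 11²) - 147043 = (-56 + 9)*(72 + 121) - 147043 = -47*193 - 147043 = -9071 - 147043 = -156114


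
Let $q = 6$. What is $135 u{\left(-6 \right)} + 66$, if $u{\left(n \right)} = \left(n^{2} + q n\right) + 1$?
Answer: $201$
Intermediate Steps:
$u{\left(n \right)} = 1 + n^{2} + 6 n$ ($u{\left(n \right)} = \left(n^{2} + 6 n\right) + 1 = 1 + n^{2} + 6 n$)
$135 u{\left(-6 \right)} + 66 = 135 \left(1 + \left(-6\right)^{2} + 6 \left(-6\right)\right) + 66 = 135 \left(1 + 36 - 36\right) + 66 = 135 \cdot 1 + 66 = 135 + 66 = 201$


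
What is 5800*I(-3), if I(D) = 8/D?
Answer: -46400/3 ≈ -15467.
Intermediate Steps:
5800*I(-3) = 5800*(8/(-3)) = 5800*(8*(-1/3)) = 5800*(-8/3) = -46400/3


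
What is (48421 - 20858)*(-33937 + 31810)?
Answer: -58626501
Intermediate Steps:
(48421 - 20858)*(-33937 + 31810) = 27563*(-2127) = -58626501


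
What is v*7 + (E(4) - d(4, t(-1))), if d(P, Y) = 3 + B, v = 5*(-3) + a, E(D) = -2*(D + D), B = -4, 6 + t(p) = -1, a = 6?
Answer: -78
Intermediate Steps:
t(p) = -7 (t(p) = -6 - 1 = -7)
E(D) = -4*D
v = -9 (v = 5*(-3) + 6 = -15 + 6 = -9)
d(P, Y) = -1 (d(P, Y) = 3 - 4 = -1)
v*7 + (E(4) - d(4, t(-1))) = -9*7 + (-4*4 - 1*(-1)) = -63 + (-16 + 1) = -63 - 15 = -78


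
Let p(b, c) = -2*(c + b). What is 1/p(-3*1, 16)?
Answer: -1/26 ≈ -0.038462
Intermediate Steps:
p(b, c) = -2*b - 2*c (p(b, c) = -2*(b + c) = -2*b - 2*c)
1/p(-3*1, 16) = 1/(-(-6) - 2*16) = 1/(-2*(-3) - 32) = 1/(6 - 32) = 1/(-26) = -1/26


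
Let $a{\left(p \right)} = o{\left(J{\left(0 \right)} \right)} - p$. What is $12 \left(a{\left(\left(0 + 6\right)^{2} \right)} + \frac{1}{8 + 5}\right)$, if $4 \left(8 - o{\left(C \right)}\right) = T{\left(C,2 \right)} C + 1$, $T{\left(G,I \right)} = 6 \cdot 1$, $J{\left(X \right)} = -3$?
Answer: $- \frac{3693}{13} \approx -284.08$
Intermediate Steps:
$T{\left(G,I \right)} = 6$
$o{\left(C \right)} = \frac{31}{4} - \frac{3 C}{2}$ ($o{\left(C \right)} = 8 - \frac{6 C + 1}{4} = 8 - \frac{1 + 6 C}{4} = 8 - \left(\frac{1}{4} + \frac{3 C}{2}\right) = \frac{31}{4} - \frac{3 C}{2}$)
$a{\left(p \right)} = \frac{49}{4} - p$ ($a{\left(p \right)} = \left(\frac{31}{4} - - \frac{9}{2}\right) - p = \left(\frac{31}{4} + \frac{9}{2}\right) - p = \frac{49}{4} - p$)
$12 \left(a{\left(\left(0 + 6\right)^{2} \right)} + \frac{1}{8 + 5}\right) = 12 \left(\left(\frac{49}{4} - \left(0 + 6\right)^{2}\right) + \frac{1}{8 + 5}\right) = 12 \left(\left(\frac{49}{4} - 6^{2}\right) + \frac{1}{13}\right) = 12 \left(\left(\frac{49}{4} - 36\right) + \frac{1}{13}\right) = 12 \left(- \frac{95}{4} + \frac{1}{13}\right) = 12 \left(- \frac{1231}{52}\right) = - \frac{3693}{13}$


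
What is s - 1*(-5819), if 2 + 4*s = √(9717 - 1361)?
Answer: 11637/2 + √2089/2 ≈ 5841.4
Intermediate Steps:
s = -½ + √2089/2 (s = -½ + √(9717 - 1361)/4 = -½ + √8356/4 = -½ + (2*√2089)/4 = -½ + √2089/2 ≈ 22.353)
s - 1*(-5819) = (-½ + √2089/2) - 1*(-5819) = (-½ + √2089/2) + 5819 = 11637/2 + √2089/2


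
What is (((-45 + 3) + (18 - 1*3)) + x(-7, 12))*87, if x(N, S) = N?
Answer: -2958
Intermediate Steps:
(((-45 + 3) + (18 - 1*3)) + x(-7, 12))*87 = (((-45 + 3) + (18 - 1*3)) - 7)*87 = ((-42 + (18 - 3)) - 7)*87 = ((-42 + 15) - 7)*87 = (-27 - 7)*87 = -34*87 = -2958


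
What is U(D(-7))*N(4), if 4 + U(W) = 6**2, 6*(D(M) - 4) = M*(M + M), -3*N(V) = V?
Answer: -128/3 ≈ -42.667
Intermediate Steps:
N(V) = -V/3
D(M) = 4 + M**2/3 (D(M) = 4 + (M*(M + M))/6 = 4 + (M*(2*M))/6 = 4 + (2*M**2)/6 = 4 + M**2/3)
U(W) = 32 (U(W) = -4 + 6**2 = -4 + 36 = 32)
U(D(-7))*N(4) = 32*(-1/3*4) = 32*(-4/3) = -128/3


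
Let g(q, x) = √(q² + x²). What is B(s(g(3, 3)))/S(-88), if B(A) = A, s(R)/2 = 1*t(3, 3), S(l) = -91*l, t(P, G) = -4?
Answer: -1/1001 ≈ -0.00099900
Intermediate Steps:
s(R) = -8 (s(R) = 2*(1*(-4)) = 2*(-4) = -8)
B(s(g(3, 3)))/S(-88) = -8/((-91*(-88))) = -8/8008 = -8*1/8008 = -1/1001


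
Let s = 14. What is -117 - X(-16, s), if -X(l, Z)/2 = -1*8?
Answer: -133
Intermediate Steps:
X(l, Z) = 16 (X(l, Z) = -(-2)*8 = -2*(-8) = 16)
-117 - X(-16, s) = -117 - 1*16 = -117 - 16 = -133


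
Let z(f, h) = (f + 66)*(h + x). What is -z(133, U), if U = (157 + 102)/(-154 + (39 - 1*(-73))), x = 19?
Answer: -15323/6 ≈ -2553.8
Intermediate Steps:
U = -37/6 (U = 259/(-154 + (39 + 73)) = 259/(-154 + 112) = 259/(-42) = 259*(-1/42) = -37/6 ≈ -6.1667)
z(f, h) = (19 + h)*(66 + f) (z(f, h) = (f + 66)*(h + 19) = (66 + f)*(19 + h) = (19 + h)*(66 + f))
-z(133, U) = -(1254 + 19*133 + 66*(-37/6) + 133*(-37/6)) = -(1254 + 2527 - 407 - 4921/6) = -1*15323/6 = -15323/6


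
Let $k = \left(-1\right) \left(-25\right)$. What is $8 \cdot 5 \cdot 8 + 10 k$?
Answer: $570$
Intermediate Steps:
$k = 25$
$8 \cdot 5 \cdot 8 + 10 k = 8 \cdot 5 \cdot 8 + 10 \cdot 25 = 40 \cdot 8 + 250 = 320 + 250 = 570$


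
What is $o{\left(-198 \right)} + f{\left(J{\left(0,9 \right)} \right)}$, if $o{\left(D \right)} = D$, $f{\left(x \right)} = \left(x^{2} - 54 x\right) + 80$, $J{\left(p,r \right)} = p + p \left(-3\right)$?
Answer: $-118$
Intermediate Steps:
$J{\left(p,r \right)} = - 2 p$ ($J{\left(p,r \right)} = p - 3 p = - 2 p$)
$f{\left(x \right)} = 80 + x^{2} - 54 x$
$o{\left(-198 \right)} + f{\left(J{\left(0,9 \right)} \right)} = -198 + \left(80 + \left(\left(-2\right) 0\right)^{2} - 54 \left(\left(-2\right) 0\right)\right) = -198 + \left(80 + 0^{2} - 0\right) = -198 + \left(80 + 0 + 0\right) = -198 + 80 = -118$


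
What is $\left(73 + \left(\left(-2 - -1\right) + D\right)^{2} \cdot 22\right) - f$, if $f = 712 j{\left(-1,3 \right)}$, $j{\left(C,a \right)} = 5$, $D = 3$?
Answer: $-3399$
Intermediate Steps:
$f = 3560$ ($f = 712 \cdot 5 = 3560$)
$\left(73 + \left(\left(-2 - -1\right) + D\right)^{2} \cdot 22\right) - f = \left(73 + \left(\left(-2 - -1\right) + 3\right)^{2} \cdot 22\right) - 3560 = \left(73 + \left(\left(-2 + 1\right) + 3\right)^{2} \cdot 22\right) - 3560 = \left(73 + \left(-1 + 3\right)^{2} \cdot 22\right) - 3560 = \left(73 + 2^{2} \cdot 22\right) - 3560 = \left(73 + 4 \cdot 22\right) - 3560 = \left(73 + 88\right) - 3560 = 161 - 3560 = -3399$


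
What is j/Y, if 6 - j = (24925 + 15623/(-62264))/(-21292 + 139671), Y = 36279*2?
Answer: 14224195253/178268960854416 ≈ 7.9791e-5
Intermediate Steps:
Y = 72558
j = 42672585759/7370750056 (j = 6 - (24925 + 15623/(-62264))/(-21292 + 139671) = 6 - (24925 + 15623*(-1/62264))/118379 = 6 - (24925 - 15623/62264)/118379 = 6 - 1551914577/(62264*118379) = 6 - 1*1551914577/7370750056 = 6 - 1551914577/7370750056 = 42672585759/7370750056 ≈ 5.7895)
j/Y = (42672585759/7370750056)/72558 = (42672585759/7370750056)*(1/72558) = 14224195253/178268960854416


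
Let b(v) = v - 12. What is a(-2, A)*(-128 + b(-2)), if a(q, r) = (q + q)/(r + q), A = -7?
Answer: -568/9 ≈ -63.111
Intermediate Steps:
b(v) = -12 + v
a(q, r) = 2*q/(q + r) (a(q, r) = (2*q)/(q + r) = 2*q/(q + r))
a(-2, A)*(-128 + b(-2)) = (2*(-2)/(-2 - 7))*(-128 + (-12 - 2)) = (2*(-2)/(-9))*(-128 - 14) = (2*(-2)*(-⅑))*(-142) = (4/9)*(-142) = -568/9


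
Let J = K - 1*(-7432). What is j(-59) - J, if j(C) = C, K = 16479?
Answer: -23970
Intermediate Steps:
J = 23911 (J = 16479 - 1*(-7432) = 16479 + 7432 = 23911)
j(-59) - J = -59 - 1*23911 = -59 - 23911 = -23970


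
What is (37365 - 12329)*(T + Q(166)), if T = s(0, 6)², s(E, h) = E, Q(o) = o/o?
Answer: 25036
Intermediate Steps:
Q(o) = 1
T = 0 (T = 0² = 0)
(37365 - 12329)*(T + Q(166)) = (37365 - 12329)*(0 + 1) = 25036*1 = 25036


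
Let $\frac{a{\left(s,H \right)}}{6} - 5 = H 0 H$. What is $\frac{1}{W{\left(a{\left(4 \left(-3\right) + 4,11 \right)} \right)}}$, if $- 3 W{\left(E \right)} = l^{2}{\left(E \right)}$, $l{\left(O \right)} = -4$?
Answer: $- \frac{3}{16} \approx -0.1875$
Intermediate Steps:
$a{\left(s,H \right)} = 30$ ($a{\left(s,H \right)} = 30 + 6 H 0 H = 30 + 6 \cdot 0 H = 30 + 6 \cdot 0 = 30 + 0 = 30$)
$W{\left(E \right)} = - \frac{16}{3}$ ($W{\left(E \right)} = - \frac{\left(-4\right)^{2}}{3} = \left(- \frac{1}{3}\right) 16 = - \frac{16}{3}$)
$\frac{1}{W{\left(a{\left(4 \left(-3\right) + 4,11 \right)} \right)}} = \frac{1}{- \frac{16}{3}} = - \frac{3}{16}$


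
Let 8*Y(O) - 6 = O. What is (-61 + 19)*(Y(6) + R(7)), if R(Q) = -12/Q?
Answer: 9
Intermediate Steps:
Y(O) = 3/4 + O/8
(-61 + 19)*(Y(6) + R(7)) = (-61 + 19)*((3/4 + (1/8)*6) - 12/7) = -42*((3/4 + 3/4) - 12*1/7) = -42*(3/2 - 12/7) = -42*(-3/14) = 9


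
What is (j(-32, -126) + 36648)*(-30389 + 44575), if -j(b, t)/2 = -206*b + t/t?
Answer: 332831932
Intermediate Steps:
j(b, t) = -2 + 412*b (j(b, t) = -2*(-206*b + t/t) = -2*(-206*b + 1) = -2*(1 - 206*b) = -2 + 412*b)
(j(-32, -126) + 36648)*(-30389 + 44575) = ((-2 + 412*(-32)) + 36648)*(-30389 + 44575) = ((-2 - 13184) + 36648)*14186 = (-13186 + 36648)*14186 = 23462*14186 = 332831932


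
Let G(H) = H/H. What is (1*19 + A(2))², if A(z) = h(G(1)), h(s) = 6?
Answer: 625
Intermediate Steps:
G(H) = 1
A(z) = 6
(1*19 + A(2))² = (1*19 + 6)² = (19 + 6)² = 25² = 625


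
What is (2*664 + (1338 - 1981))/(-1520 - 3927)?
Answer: -685/5447 ≈ -0.12576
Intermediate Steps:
(2*664 + (1338 - 1981))/(-1520 - 3927) = (1328 - 643)/(-5447) = 685*(-1/5447) = -685/5447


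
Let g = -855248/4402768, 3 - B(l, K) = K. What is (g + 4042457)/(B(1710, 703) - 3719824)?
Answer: -278093741652/255946937663 ≈ -1.0865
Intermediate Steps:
B(l, K) = 3 - K
g = -53453/275173 (g = -855248*1/4402768 = -53453/275173 ≈ -0.19425)
(g + 4042457)/(B(1710, 703) - 3719824) = (-53453/275173 + 4042457)/((3 - 1*703) - 3719824) = 1112374966608/(275173*((3 - 703) - 3719824)) = 1112374966608/(275173*(-700 - 3719824)) = (1112374966608/275173)/(-3720524) = (1112374966608/275173)*(-1/3720524) = -278093741652/255946937663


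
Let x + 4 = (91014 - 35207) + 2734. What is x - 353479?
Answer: -294942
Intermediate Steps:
x = 58537 (x = -4 + ((91014 - 35207) + 2734) = -4 + (55807 + 2734) = -4 + 58541 = 58537)
x - 353479 = 58537 - 353479 = -294942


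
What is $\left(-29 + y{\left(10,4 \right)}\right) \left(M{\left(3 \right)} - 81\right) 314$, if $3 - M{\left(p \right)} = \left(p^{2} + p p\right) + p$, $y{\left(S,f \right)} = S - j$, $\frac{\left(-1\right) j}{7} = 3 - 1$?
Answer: $155430$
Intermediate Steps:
$j = -14$ ($j = - 7 \left(3 - 1\right) = \left(-7\right) 2 = -14$)
$y{\left(S,f \right)} = 14 + S$ ($y{\left(S,f \right)} = S - -14 = S + 14 = 14 + S$)
$M{\left(p \right)} = 3 - p - 2 p^{2}$ ($M{\left(p \right)} = 3 - \left(\left(p^{2} + p p\right) + p\right) = 3 - \left(\left(p^{2} + p^{2}\right) + p\right) = 3 - \left(2 p^{2} + p\right) = 3 - \left(p + 2 p^{2}\right) = 3 - p - 2 p^{2}$)
$\left(-29 + y{\left(10,4 \right)}\right) \left(M{\left(3 \right)} - 81\right) 314 = \left(-29 + \left(14 + 10\right)\right) \left(\left(3 - 3 - 2 \cdot 3^{2}\right) - 81\right) 314 = \left(-29 + 24\right) \left(\left(3 - 3 - 18\right) - 81\right) 314 = - 5 \left(\left(3 - 3 - 18\right) - 81\right) 314 = - 5 \left(-18 - 81\right) 314 = \left(-5\right) \left(-99\right) 314 = 495 \cdot 314 = 155430$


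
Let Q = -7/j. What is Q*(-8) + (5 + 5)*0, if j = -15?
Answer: -56/15 ≈ -3.7333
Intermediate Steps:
Q = 7/15 (Q = -7/(-15) = -7*(-1/15) = 7/15 ≈ 0.46667)
Q*(-8) + (5 + 5)*0 = (7/15)*(-8) + (5 + 5)*0 = -56/15 + 10*0 = -56/15 + 0 = -56/15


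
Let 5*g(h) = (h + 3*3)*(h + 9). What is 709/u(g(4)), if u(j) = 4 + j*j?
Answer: 17725/28661 ≈ 0.61844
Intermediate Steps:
g(h) = (9 + h)**2/5 (g(h) = ((h + 3*3)*(h + 9))/5 = ((h + 9)*(9 + h))/5 = ((9 + h)*(9 + h))/5 = (9 + h)**2/5)
u(j) = 4 + j**2
709/u(g(4)) = 709/(4 + ((9 + 4)**2/5)**2) = 709/(4 + ((1/5)*13**2)**2) = 709/(4 + ((1/5)*169)**2) = 709/(4 + (169/5)**2) = 709/(4 + 28561/25) = 709/(28661/25) = 709*(25/28661) = 17725/28661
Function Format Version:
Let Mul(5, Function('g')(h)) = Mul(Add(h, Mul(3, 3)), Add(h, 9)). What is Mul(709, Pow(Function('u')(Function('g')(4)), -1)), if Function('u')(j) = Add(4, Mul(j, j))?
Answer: Rational(17725, 28661) ≈ 0.61844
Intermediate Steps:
Function('g')(h) = Mul(Rational(1, 5), Pow(Add(9, h), 2)) (Function('g')(h) = Mul(Rational(1, 5), Mul(Add(h, Mul(3, 3)), Add(h, 9))) = Mul(Rational(1, 5), Mul(Add(h, 9), Add(9, h))) = Mul(Rational(1, 5), Mul(Add(9, h), Add(9, h))) = Mul(Rational(1, 5), Pow(Add(9, h), 2)))
Function('u')(j) = Add(4, Pow(j, 2))
Mul(709, Pow(Function('u')(Function('g')(4)), -1)) = Mul(709, Pow(Add(4, Pow(Mul(Rational(1, 5), Pow(Add(9, 4), 2)), 2)), -1)) = Mul(709, Pow(Add(4, Pow(Mul(Rational(1, 5), Pow(13, 2)), 2)), -1)) = Mul(709, Pow(Add(4, Pow(Mul(Rational(1, 5), 169), 2)), -1)) = Mul(709, Pow(Add(4, Pow(Rational(169, 5), 2)), -1)) = Mul(709, Pow(Add(4, Rational(28561, 25)), -1)) = Mul(709, Pow(Rational(28661, 25), -1)) = Mul(709, Rational(25, 28661)) = Rational(17725, 28661)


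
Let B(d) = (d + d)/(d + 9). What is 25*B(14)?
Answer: 700/23 ≈ 30.435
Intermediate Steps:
B(d) = 2*d/(9 + d) (B(d) = (2*d)/(9 + d) = 2*d/(9 + d))
25*B(14) = 25*(2*14/(9 + 14)) = 25*(2*14/23) = 25*(2*14*(1/23)) = 25*(28/23) = 700/23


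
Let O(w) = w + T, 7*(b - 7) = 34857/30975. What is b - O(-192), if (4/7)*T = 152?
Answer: -4830806/72275 ≈ -66.839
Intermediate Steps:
T = 266 (T = (7/4)*152 = 266)
b = 517544/72275 (b = 7 + (34857/30975)/7 = 7 + (34857*(1/30975))/7 = 7 + (⅐)*(11619/10325) = 7 + 11619/72275 = 517544/72275 ≈ 7.1608)
O(w) = 266 + w (O(w) = w + 266 = 266 + w)
b - O(-192) = 517544/72275 - (266 - 192) = 517544/72275 - 1*74 = 517544/72275 - 74 = -4830806/72275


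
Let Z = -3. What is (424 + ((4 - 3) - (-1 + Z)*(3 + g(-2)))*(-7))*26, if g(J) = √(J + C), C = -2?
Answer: 8658 - 1456*I ≈ 8658.0 - 1456.0*I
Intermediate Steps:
g(J) = √(-2 + J) (g(J) = √(J - 2) = √(-2 + J))
(424 + ((4 - 3) - (-1 + Z)*(3 + g(-2)))*(-7))*26 = (424 + ((4 - 3) - (-1 - 3)*(3 + √(-2 - 2)))*(-7))*26 = (424 + (1 - (-4)*(3 + √(-4)))*(-7))*26 = (424 + (1 - (-4)*(3 + 2*I))*(-7))*26 = (424 + (1 - (-12 - 8*I))*(-7))*26 = (424 + (1 + (12 + 8*I))*(-7))*26 = (424 + (13 + 8*I)*(-7))*26 = (424 + (-91 - 56*I))*26 = (333 - 56*I)*26 = 8658 - 1456*I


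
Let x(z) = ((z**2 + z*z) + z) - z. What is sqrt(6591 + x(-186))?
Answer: sqrt(75783) ≈ 275.29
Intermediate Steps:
x(z) = 2*z**2 (x(z) = ((z**2 + z**2) + z) - z = (2*z**2 + z) - z = (z + 2*z**2) - z = 2*z**2)
sqrt(6591 + x(-186)) = sqrt(6591 + 2*(-186)**2) = sqrt(6591 + 2*34596) = sqrt(6591 + 69192) = sqrt(75783)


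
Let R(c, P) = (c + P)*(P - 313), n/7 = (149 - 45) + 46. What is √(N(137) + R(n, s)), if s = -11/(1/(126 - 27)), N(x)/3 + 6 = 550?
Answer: √56310 ≈ 237.30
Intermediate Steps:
N(x) = 1632 (N(x) = -18 + 3*550 = -18 + 1650 = 1632)
n = 1050 (n = 7*((149 - 45) + 46) = 7*(104 + 46) = 7*150 = 1050)
s = -1089 (s = -11/(1/99) = -11/1/99 = -11*99 = -1089)
R(c, P) = (-313 + P)*(P + c) (R(c, P) = (P + c)*(-313 + P) = (-313 + P)*(P + c))
√(N(137) + R(n, s)) = √(1632 + ((-1089)² - 313*(-1089) - 313*1050 - 1089*1050)) = √(1632 + (1185921 + 340857 - 328650 - 1143450)) = √(1632 + 54678) = √56310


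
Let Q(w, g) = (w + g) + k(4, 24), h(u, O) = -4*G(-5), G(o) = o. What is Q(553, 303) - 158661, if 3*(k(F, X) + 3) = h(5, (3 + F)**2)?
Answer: -473404/3 ≈ -1.5780e+5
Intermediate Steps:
h(u, O) = 20 (h(u, O) = -4*(-5) = 20)
k(F, X) = 11/3 (k(F, X) = -3 + (1/3)*20 = -3 + 20/3 = 11/3)
Q(w, g) = 11/3 + g + w (Q(w, g) = (w + g) + 11/3 = (g + w) + 11/3 = 11/3 + g + w)
Q(553, 303) - 158661 = (11/3 + 303 + 553) - 158661 = 2579/3 - 158661 = -473404/3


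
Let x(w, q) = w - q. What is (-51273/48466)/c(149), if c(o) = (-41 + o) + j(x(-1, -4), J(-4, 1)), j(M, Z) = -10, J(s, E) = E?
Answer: -51273/4749668 ≈ -0.010795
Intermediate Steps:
c(o) = -51 + o (c(o) = (-41 + o) - 10 = -51 + o)
(-51273/48466)/c(149) = (-51273/48466)/(-51 + 149) = -51273*1/48466/98 = -51273/48466*1/98 = -51273/4749668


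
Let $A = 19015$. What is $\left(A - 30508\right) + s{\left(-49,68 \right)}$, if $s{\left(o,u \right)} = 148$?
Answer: $-11345$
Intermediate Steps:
$\left(A - 30508\right) + s{\left(-49,68 \right)} = \left(19015 - 30508\right) + 148 = -11493 + 148 = -11345$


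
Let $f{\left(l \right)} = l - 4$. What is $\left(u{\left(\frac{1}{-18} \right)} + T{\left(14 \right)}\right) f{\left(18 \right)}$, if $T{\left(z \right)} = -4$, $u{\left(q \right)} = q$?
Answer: $- \frac{511}{9} \approx -56.778$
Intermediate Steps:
$f{\left(l \right)} = -4 + l$ ($f{\left(l \right)} = l - 4 = -4 + l$)
$\left(u{\left(\frac{1}{-18} \right)} + T{\left(14 \right)}\right) f{\left(18 \right)} = \left(\frac{1}{-18} - 4\right) \left(-4 + 18\right) = \left(- \frac{1}{18} - 4\right) 14 = \left(- \frac{73}{18}\right) 14 = - \frac{511}{9}$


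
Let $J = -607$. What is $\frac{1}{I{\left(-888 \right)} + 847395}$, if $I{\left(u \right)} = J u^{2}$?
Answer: $- \frac{1}{477798813} \approx -2.0929 \cdot 10^{-9}$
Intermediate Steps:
$I{\left(u \right)} = - 607 u^{2}$
$\frac{1}{I{\left(-888 \right)} + 847395} = \frac{1}{- 607 \left(-888\right)^{2} + 847395} = \frac{1}{\left(-607\right) 788544 + 847395} = \frac{1}{-478646208 + 847395} = \frac{1}{-477798813} = - \frac{1}{477798813}$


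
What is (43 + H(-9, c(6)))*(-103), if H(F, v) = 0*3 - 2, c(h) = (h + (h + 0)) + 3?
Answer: -4223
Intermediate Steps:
c(h) = 3 + 2*h (c(h) = (h + h) + 3 = 2*h + 3 = 3 + 2*h)
H(F, v) = -2 (H(F, v) = 0 - 2 = -2)
(43 + H(-9, c(6)))*(-103) = (43 - 2)*(-103) = 41*(-103) = -4223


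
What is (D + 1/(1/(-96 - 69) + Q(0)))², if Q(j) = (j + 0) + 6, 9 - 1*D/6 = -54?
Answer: 139881236049/978121 ≈ 1.4301e+5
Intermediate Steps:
D = 378 (D = 54 - 6*(-54) = 54 + 324 = 378)
Q(j) = 6 + j (Q(j) = j + 6 = 6 + j)
(D + 1/(1/(-96 - 69) + Q(0)))² = (378 + 1/(1/(-96 - 69) + (6 + 0)))² = (378 + 1/(1/(-165) + 6))² = (378 + 1/(-1/165 + 6))² = (378 + 1/(989/165))² = (378 + 165/989)² = (374007/989)² = 139881236049/978121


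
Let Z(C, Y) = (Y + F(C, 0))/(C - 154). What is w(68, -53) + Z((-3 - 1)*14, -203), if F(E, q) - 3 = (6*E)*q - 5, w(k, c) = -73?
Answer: -3025/42 ≈ -72.024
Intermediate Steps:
F(E, q) = -2 + 6*E*q (F(E, q) = 3 + ((6*E)*q - 5) = 3 + (6*E*q - 5) = 3 + (-5 + 6*E*q) = -2 + 6*E*q)
Z(C, Y) = (-2 + Y)/(-154 + C) (Z(C, Y) = (Y + (-2 + 6*C*0))/(C - 154) = (Y + (-2 + 0))/(-154 + C) = (Y - 2)/(-154 + C) = (-2 + Y)/(-154 + C))
w(68, -53) + Z((-3 - 1)*14, -203) = -73 + (-2 - 203)/(-154 + (-3 - 1)*14) = -73 - 205/(-154 - 4*14) = -73 - 205/(-154 - 56) = -73 - 205/(-210) = -73 - 1/210*(-205) = -73 + 41/42 = -3025/42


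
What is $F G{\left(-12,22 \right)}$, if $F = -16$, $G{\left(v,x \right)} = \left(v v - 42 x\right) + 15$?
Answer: $12240$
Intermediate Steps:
$G{\left(v,x \right)} = 15 + v^{2} - 42 x$ ($G{\left(v,x \right)} = \left(v^{2} - 42 x\right) + 15 = 15 + v^{2} - 42 x$)
$F G{\left(-12,22 \right)} = - 16 \left(15 + \left(-12\right)^{2} - 924\right) = - 16 \left(15 + 144 - 924\right) = \left(-16\right) \left(-765\right) = 12240$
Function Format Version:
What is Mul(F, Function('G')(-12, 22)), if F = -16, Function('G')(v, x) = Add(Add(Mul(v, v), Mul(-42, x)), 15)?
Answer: 12240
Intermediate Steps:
Function('G')(v, x) = Add(15, Pow(v, 2), Mul(-42, x)) (Function('G')(v, x) = Add(Add(Pow(v, 2), Mul(-42, x)), 15) = Add(15, Pow(v, 2), Mul(-42, x)))
Mul(F, Function('G')(-12, 22)) = Mul(-16, Add(15, Pow(-12, 2), Mul(-42, 22))) = Mul(-16, Add(15, 144, -924)) = Mul(-16, -765) = 12240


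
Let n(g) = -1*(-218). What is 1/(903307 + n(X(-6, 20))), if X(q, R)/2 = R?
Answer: 1/903525 ≈ 1.1068e-6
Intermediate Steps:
X(q, R) = 2*R
n(g) = 218
1/(903307 + n(X(-6, 20))) = 1/(903307 + 218) = 1/903525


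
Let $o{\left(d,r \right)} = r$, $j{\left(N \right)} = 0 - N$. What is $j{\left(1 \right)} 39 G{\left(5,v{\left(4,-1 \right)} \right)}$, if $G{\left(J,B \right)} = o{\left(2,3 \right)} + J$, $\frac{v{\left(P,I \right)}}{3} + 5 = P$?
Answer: $-312$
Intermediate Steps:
$j{\left(N \right)} = - N$
$v{\left(P,I \right)} = -15 + 3 P$
$G{\left(J,B \right)} = 3 + J$
$j{\left(1 \right)} 39 G{\left(5,v{\left(4,-1 \right)} \right)} = \left(-1\right) 1 \cdot 39 \left(3 + 5\right) = \left(-1\right) 39 \cdot 8 = \left(-39\right) 8 = -312$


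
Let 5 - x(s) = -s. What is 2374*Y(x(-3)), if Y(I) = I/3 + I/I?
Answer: 11870/3 ≈ 3956.7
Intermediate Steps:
x(s) = 5 + s (x(s) = 5 - (-1)*s = 5 + s)
Y(I) = 1 + I/3 (Y(I) = I*(⅓) + 1 = I/3 + 1 = 1 + I/3)
2374*Y(x(-3)) = 2374*(1 + (5 - 3)/3) = 2374*(1 + (⅓)*2) = 2374*(1 + ⅔) = 2374*(5/3) = 11870/3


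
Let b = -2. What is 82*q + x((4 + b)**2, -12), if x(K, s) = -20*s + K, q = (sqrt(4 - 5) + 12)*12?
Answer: 12052 + 984*I ≈ 12052.0 + 984.0*I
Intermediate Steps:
q = 144 + 12*I (q = (sqrt(-1) + 12)*12 = (I + 12)*12 = (12 + I)*12 = 144 + 12*I ≈ 144.0 + 12.0*I)
x(K, s) = K - 20*s
82*q + x((4 + b)**2, -12) = 82*(144 + 12*I) + ((4 - 2)**2 - 20*(-12)) = (11808 + 984*I) + (2**2 + 240) = (11808 + 984*I) + (4 + 240) = (11808 + 984*I) + 244 = 12052 + 984*I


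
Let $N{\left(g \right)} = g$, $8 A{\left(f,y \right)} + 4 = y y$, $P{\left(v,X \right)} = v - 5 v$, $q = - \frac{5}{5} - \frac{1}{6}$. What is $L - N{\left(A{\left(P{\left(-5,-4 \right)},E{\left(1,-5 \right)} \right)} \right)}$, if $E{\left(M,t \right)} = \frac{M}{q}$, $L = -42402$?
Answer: $- \frac{2077678}{49} \approx -42402.0$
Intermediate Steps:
$q = - \frac{7}{6}$ ($q = \left(-5\right) \frac{1}{5} - \frac{1}{6} = -1 - \frac{1}{6} = - \frac{7}{6} \approx -1.1667$)
$E{\left(M,t \right)} = - \frac{6 M}{7}$ ($E{\left(M,t \right)} = \frac{M}{- \frac{7}{6}} = M \left(- \frac{6}{7}\right) = - \frac{6 M}{7}$)
$P{\left(v,X \right)} = - 4 v$
$A{\left(f,y \right)} = - \frac{1}{2} + \frac{y^{2}}{8}$ ($A{\left(f,y \right)} = - \frac{1}{2} + \frac{y y}{8} = - \frac{1}{2} + \frac{y^{2}}{8}$)
$L - N{\left(A{\left(P{\left(-5,-4 \right)},E{\left(1,-5 \right)} \right)} \right)} = -42402 - \left(- \frac{1}{2} + \frac{\left(\left(- \frac{6}{7}\right) 1\right)^{2}}{8}\right) = -42402 - \left(- \frac{1}{2} + \frac{\left(- \frac{6}{7}\right)^{2}}{8}\right) = -42402 - \left(- \frac{1}{2} + \frac{1}{8} \cdot \frac{36}{49}\right) = -42402 - \left(- \frac{1}{2} + \frac{9}{98}\right) = -42402 - - \frac{20}{49} = -42402 + \frac{20}{49} = - \frac{2077678}{49}$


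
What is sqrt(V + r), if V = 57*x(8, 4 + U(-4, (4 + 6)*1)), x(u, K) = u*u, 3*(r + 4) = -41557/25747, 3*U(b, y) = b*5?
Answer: sqrt(21737521158927)/77241 ≈ 60.361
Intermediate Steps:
U(b, y) = 5*b/3 (U(b, y) = (b*5)/3 = (5*b)/3 = 5*b/3)
r = -350521/77241 (r = -4 + (-41557/25747)/3 = -4 + (-41557*1/25747)/3 = -4 + (1/3)*(-41557/25747) = -4 - 41557/77241 = -350521/77241 ≈ -4.5380)
x(u, K) = u**2
V = 3648 (V = 57*8**2 = 57*64 = 3648)
sqrt(V + r) = sqrt(3648 - 350521/77241) = sqrt(281424647/77241) = sqrt(21737521158927)/77241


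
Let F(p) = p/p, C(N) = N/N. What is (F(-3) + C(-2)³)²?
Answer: 4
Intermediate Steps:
C(N) = 1
F(p) = 1
(F(-3) + C(-2)³)² = (1 + 1³)² = (1 + 1)² = 2² = 4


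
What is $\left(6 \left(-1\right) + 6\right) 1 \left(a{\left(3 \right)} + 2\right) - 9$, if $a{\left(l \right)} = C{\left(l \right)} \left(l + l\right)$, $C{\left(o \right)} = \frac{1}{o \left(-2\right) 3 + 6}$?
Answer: $-9$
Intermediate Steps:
$C{\left(o \right)} = \frac{1}{6 - 6 o}$ ($C{\left(o \right)} = \frac{1}{- 2 o 3 + 6} = \frac{1}{- 6 o + 6} = \frac{1}{6 - 6 o}$)
$a{\left(l \right)} = - \frac{2 l}{-6 + 6 l}$ ($a{\left(l \right)} = - \frac{1}{-6 + 6 l} \left(l + l\right) = - \frac{1}{-6 + 6 l} 2 l = - \frac{2 l}{-6 + 6 l}$)
$\left(6 \left(-1\right) + 6\right) 1 \left(a{\left(3 \right)} + 2\right) - 9 = \left(6 \left(-1\right) + 6\right) 1 \left(\left(-1\right) 3 \frac{1}{-3 + 3 \cdot 3} + 2\right) - 9 = \left(-6 + 6\right) 1 \left(\left(-1\right) 3 \frac{1}{-3 + 9} + 2\right) - 9 = 0 \cdot 1 \left(\left(-1\right) 3 \cdot \frac{1}{6} + 2\right) - 9 = 0 \cdot 1 \left(- \frac{1}{2} + 2\right) - 9 = 0 \cdot 1 \cdot \frac{3}{2} - 9 = 0 \cdot \frac{3}{2} - 9 = 0 - 9 = -9$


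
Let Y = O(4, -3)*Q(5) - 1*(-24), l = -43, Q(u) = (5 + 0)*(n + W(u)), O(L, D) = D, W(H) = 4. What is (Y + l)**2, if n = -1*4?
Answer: 361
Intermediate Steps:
n = -4
Q(u) = 0 (Q(u) = (5 + 0)*(-4 + 4) = 5*0 = 0)
Y = 24 (Y = -3*0 - 1*(-24) = 0 + 24 = 24)
(Y + l)**2 = (24 - 43)**2 = (-19)**2 = 361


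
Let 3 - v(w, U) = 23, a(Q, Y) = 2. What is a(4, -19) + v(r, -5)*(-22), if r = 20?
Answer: 442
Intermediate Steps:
v(w, U) = -20 (v(w, U) = 3 - 1*23 = 3 - 23 = -20)
a(4, -19) + v(r, -5)*(-22) = 2 - 20*(-22) = 2 + 440 = 442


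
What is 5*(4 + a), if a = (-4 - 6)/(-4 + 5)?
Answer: -30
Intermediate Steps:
a = -10 (a = -10/1 = -10*1 = -10)
5*(4 + a) = 5*(4 - 10) = 5*(-6) = -30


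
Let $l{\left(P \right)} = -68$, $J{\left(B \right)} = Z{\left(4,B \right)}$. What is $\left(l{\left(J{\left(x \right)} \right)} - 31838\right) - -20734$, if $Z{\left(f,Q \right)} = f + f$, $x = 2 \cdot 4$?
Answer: $-11172$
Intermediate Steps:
$x = 8$
$Z{\left(f,Q \right)} = 2 f$
$J{\left(B \right)} = 8$ ($J{\left(B \right)} = 2 \cdot 4 = 8$)
$\left(l{\left(J{\left(x \right)} \right)} - 31838\right) - -20734 = \left(-68 - 31838\right) - -20734 = -31906 + 20734 = -11172$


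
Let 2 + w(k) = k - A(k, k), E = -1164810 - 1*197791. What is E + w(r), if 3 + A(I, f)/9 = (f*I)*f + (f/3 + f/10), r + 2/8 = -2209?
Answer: 31054247477249/320 ≈ 9.7045e+10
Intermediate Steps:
r = -8837/4 (r = -¼ - 2209 = -8837/4 ≈ -2209.3)
A(I, f) = -27 + 39*f/10 + 9*I*f² (A(I, f) = -27 + 9*((f*I)*f + (f/3 + f/10)) = -27 + 9*((I*f)*f + (f*(⅓) + f*(⅒))) = -27 + 9*(I*f² + (f/3 + f/10)) = -27 + 9*(I*f² + 13*f/30) = -27 + 9*(13*f/30 + I*f²) = -27 + (39*f/10 + 9*I*f²) = -27 + 39*f/10 + 9*I*f²)
E = -1362601 (E = -1164810 - 197791 = -1362601)
w(k) = 25 - 9*k³ - 29*k/10 (w(k) = -2 + (k - (-27 + 39*k/10 + 9*k*k²)) = -2 + (k - (-27 + 39*k/10 + 9*k³)) = -2 + (k - (-27 + 9*k³ + 39*k/10)) = -2 + (k + (27 - 9*k³ - 39*k/10)) = -2 + (27 - 9*k³ - 29*k/10) = 25 - 9*k³ - 29*k/10)
E + w(r) = -1362601 + (25 - 9*(-8837/4)³ - 29/10*(-8837/4)) = -1362601 + (25 - 9*(-690104032253/64) + 256273/40) = -1362601 + (25 + 6210936290277/64 + 256273/40) = -1362601 + 31054683509569/320 = 31054247477249/320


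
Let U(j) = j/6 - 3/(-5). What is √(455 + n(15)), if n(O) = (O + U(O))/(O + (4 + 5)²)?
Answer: √6554715/120 ≈ 21.335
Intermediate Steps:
U(j) = ⅗ + j/6 (U(j) = j*(⅙) - 3*(-⅕) = j/6 + ⅗ = ⅗ + j/6)
n(O) = (⅗ + 7*O/6)/(81 + O) (n(O) = (O + (⅗ + O/6))/(O + (4 + 5)²) = (⅗ + 7*O/6)/(O + 9²) = (⅗ + 7*O/6)/(O + 81) = (⅗ + 7*O/6)/(81 + O))
√(455 + n(15)) = √(455 + (18 + 35*15)/(30*(81 + 15))) = √(455 + (1/30)*(18 + 525)/96) = √(455 + (1/30)*(1/96)*543) = √(455 + 181/960) = √(436981/960) = √6554715/120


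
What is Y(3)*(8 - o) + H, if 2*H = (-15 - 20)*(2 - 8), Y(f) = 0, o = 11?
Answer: 105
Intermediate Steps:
H = 105 (H = ((-15 - 20)*(2 - 8))/2 = (-35*(-6))/2 = (½)*210 = 105)
Y(3)*(8 - o) + H = 0*(8 - 1*11) + 105 = 0*(8 - 11) + 105 = 0*(-3) + 105 = 0 + 105 = 105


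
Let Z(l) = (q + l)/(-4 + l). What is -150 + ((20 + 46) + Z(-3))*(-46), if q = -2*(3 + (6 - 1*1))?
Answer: -23176/7 ≈ -3310.9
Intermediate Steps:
q = -16 (q = -2*(3 + (6 - 1)) = -2*(3 + 5) = -2*8 = -16)
Z(l) = (-16 + l)/(-4 + l)
-150 + ((20 + 46) + Z(-3))*(-46) = -150 + ((20 + 46) + (-16 - 3)/(-4 - 3))*(-46) = -150 + (66 - 19/(-7))*(-46) = -150 + (66 - ⅐*(-19))*(-46) = -150 + (66 + 19/7)*(-46) = -150 + (481/7)*(-46) = -150 - 22126/7 = -23176/7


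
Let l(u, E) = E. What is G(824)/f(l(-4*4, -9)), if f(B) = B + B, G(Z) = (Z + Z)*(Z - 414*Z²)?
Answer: 231622477760/9 ≈ 2.5736e+10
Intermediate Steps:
G(Z) = 2*Z*(Z - 414*Z²) (G(Z) = (2*Z)*(Z - 414*Z²) = 2*Z*(Z - 414*Z²))
f(B) = 2*B
G(824)/f(l(-4*4, -9)) = (824²*(2 - 828*824))/((2*(-9))) = (678976*(2 - 682272))/(-18) = (678976*(-682270))*(-1/18) = -463244955520*(-1/18) = 231622477760/9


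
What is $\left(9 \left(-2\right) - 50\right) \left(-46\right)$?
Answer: $3128$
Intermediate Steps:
$\left(9 \left(-2\right) - 50\right) \left(-46\right) = \left(-18 - 50\right) \left(-46\right) = \left(-68\right) \left(-46\right) = 3128$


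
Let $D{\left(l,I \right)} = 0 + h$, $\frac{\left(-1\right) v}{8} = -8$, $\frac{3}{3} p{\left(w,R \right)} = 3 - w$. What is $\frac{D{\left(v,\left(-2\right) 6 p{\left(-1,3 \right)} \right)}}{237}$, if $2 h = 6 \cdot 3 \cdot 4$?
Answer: $\frac{12}{79} \approx 0.1519$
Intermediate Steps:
$p{\left(w,R \right)} = 3 - w$
$h = 36$ ($h = \frac{6 \cdot 3 \cdot 4}{2} = \frac{18 \cdot 4}{2} = \frac{1}{2} \cdot 72 = 36$)
$v = 64$ ($v = \left(-8\right) \left(-8\right) = 64$)
$D{\left(l,I \right)} = 36$ ($D{\left(l,I \right)} = 0 + 36 = 36$)
$\frac{D{\left(v,\left(-2\right) 6 p{\left(-1,3 \right)} \right)}}{237} = \frac{36}{237} = 36 \cdot \frac{1}{237} = \frac{12}{79}$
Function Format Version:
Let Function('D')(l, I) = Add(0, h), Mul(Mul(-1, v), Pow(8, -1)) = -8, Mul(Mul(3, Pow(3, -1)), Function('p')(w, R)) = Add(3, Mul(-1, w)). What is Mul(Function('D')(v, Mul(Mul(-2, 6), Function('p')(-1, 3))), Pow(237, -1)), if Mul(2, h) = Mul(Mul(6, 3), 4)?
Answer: Rational(12, 79) ≈ 0.15190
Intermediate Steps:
Function('p')(w, R) = Add(3, Mul(-1, w))
h = 36 (h = Mul(Rational(1, 2), Mul(Mul(6, 3), 4)) = Mul(Rational(1, 2), Mul(18, 4)) = Mul(Rational(1, 2), 72) = 36)
v = 64 (v = Mul(-8, -8) = 64)
Function('D')(l, I) = 36 (Function('D')(l, I) = Add(0, 36) = 36)
Mul(Function('D')(v, Mul(Mul(-2, 6), Function('p')(-1, 3))), Pow(237, -1)) = Mul(36, Pow(237, -1)) = Mul(36, Rational(1, 237)) = Rational(12, 79)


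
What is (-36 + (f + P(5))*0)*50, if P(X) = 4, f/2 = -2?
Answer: -1800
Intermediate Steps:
f = -4 (f = 2*(-2) = -4)
(-36 + (f + P(5))*0)*50 = (-36 + (-4 + 4)*0)*50 = (-36 + 0*0)*50 = (-36 + 0)*50 = -36*50 = -1800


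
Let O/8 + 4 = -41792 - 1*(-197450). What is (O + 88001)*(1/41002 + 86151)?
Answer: 4709463323548599/41002 ≈ 1.1486e+11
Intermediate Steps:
O = 1245232 (O = -32 + 8*(-41792 - 1*(-197450)) = -32 + 8*(-41792 + 197450) = -32 + 8*155658 = -32 + 1245264 = 1245232)
(O + 88001)*(1/41002 + 86151) = (1245232 + 88001)*(1/41002 + 86151) = 1333233*(1/41002 + 86151) = 1333233*(3532363303/41002) = 4709463323548599/41002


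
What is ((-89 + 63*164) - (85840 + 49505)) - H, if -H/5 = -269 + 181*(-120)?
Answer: -235047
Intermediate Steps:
H = 109945 (H = -5*(-269 + 181*(-120)) = -5*(-269 - 21720) = -5*(-21989) = 109945)
((-89 + 63*164) - (85840 + 49505)) - H = ((-89 + 63*164) - (85840 + 49505)) - 1*109945 = ((-89 + 10332) - 1*135345) - 109945 = (10243 - 135345) - 109945 = -125102 - 109945 = -235047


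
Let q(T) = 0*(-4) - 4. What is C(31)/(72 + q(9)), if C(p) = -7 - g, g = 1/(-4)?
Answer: -27/272 ≈ -0.099265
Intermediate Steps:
g = -1/4 ≈ -0.25000
C(p) = -27/4 (C(p) = -7 - 1*(-1/4) = -7 + 1/4 = -27/4)
q(T) = -4 (q(T) = 0 - 4 = -4)
C(31)/(72 + q(9)) = -27/(4*(72 - 4)) = -27/4/68 = -27/4*1/68 = -27/272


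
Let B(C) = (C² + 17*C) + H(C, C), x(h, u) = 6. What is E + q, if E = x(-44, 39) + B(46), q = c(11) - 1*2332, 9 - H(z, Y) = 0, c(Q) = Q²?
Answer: 702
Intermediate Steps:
H(z, Y) = 9 (H(z, Y) = 9 - 1*0 = 9 + 0 = 9)
B(C) = 9 + C² + 17*C (B(C) = (C² + 17*C) + 9 = 9 + C² + 17*C)
q = -2211 (q = 11² - 1*2332 = 121 - 2332 = -2211)
E = 2913 (E = 6 + (9 + 46² + 17*46) = 6 + (9 + 2116 + 782) = 6 + 2907 = 2913)
E + q = 2913 - 2211 = 702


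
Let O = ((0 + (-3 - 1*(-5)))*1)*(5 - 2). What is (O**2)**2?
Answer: 1296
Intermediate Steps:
O = 6 (O = ((0 + (-3 + 5))*1)*3 = ((0 + 2)*1)*3 = (2*1)*3 = 2*3 = 6)
(O**2)**2 = (6**2)**2 = 36**2 = 1296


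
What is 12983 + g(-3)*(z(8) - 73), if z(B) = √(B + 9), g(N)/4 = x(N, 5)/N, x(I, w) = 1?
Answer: 39241/3 - 4*√17/3 ≈ 13075.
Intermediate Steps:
g(N) = 4/N (g(N) = 4*(1/N) = 4/N)
z(B) = √(9 + B)
12983 + g(-3)*(z(8) - 73) = 12983 + (4/(-3))*(√(9 + 8) - 73) = 12983 + (4*(-⅓))*(√17 - 73) = 12983 - 4*(-73 + √17)/3 = 12983 + (292/3 - 4*√17/3) = 39241/3 - 4*√17/3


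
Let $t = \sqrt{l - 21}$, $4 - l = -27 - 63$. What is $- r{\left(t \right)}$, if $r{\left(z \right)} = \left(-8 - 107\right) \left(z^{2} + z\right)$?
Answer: $8395 + 115 \sqrt{73} \approx 9377.6$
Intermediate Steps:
$l = 94$ ($l = 4 - \left(-27 - 63\right) = 4 - -90 = 4 + 90 = 94$)
$t = \sqrt{73}$ ($t = \sqrt{94 - 21} = \sqrt{73} \approx 8.544$)
$r{\left(z \right)} = - 115 z - 115 z^{2}$ ($r{\left(z \right)} = - 115 \left(z + z^{2}\right) = - 115 z - 115 z^{2}$)
$- r{\left(t \right)} = - \left(-115\right) \sqrt{73} \left(1 + \sqrt{73}\right) = 115 \sqrt{73} \left(1 + \sqrt{73}\right)$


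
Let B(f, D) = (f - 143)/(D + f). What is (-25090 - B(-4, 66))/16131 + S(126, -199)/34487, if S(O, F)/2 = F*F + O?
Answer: 25821475517/34491207414 ≈ 0.74864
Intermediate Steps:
S(O, F) = 2*O + 2*F**2 (S(O, F) = 2*(F*F + O) = 2*(F**2 + O) = 2*(O + F**2) = 2*O + 2*F**2)
B(f, D) = (-143 + f)/(D + f)
(-25090 - B(-4, 66))/16131 + S(126, -199)/34487 = (-25090 - (-143 - 4)/(66 - 4))/16131 + (2*126 + 2*(-199)**2)/34487 = (-25090 - (-147)/62)*(1/16131) + (252 + 2*39601)*(1/34487) = (-25090 - (-147)/62)*(1/16131) + (252 + 79202)*(1/34487) = (-25090 - 1*(-147/62))*(1/16131) + 79454*(1/34487) = (-25090 + 147/62)*(1/16131) + 79454/34487 = -1555433/62*1/16131 + 79454/34487 = -1555433/1000122 + 79454/34487 = 25821475517/34491207414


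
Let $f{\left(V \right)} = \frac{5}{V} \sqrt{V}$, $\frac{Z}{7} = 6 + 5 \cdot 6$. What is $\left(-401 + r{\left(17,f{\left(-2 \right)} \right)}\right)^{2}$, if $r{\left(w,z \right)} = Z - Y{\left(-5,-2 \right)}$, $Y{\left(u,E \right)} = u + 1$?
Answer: $21025$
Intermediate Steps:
$Y{\left(u,E \right)} = 1 + u$
$Z = 252$ ($Z = 7 \left(6 + 5 \cdot 6\right) = 7 \left(6 + 30\right) = 7 \cdot 36 = 252$)
$f{\left(V \right)} = \frac{5}{\sqrt{V}}$
$r{\left(w,z \right)} = 256$ ($r{\left(w,z \right)} = 252 - \left(1 - 5\right) = 252 - -4 = 252 + 4 = 256$)
$\left(-401 + r{\left(17,f{\left(-2 \right)} \right)}\right)^{2} = \left(-401 + 256\right)^{2} = \left(-145\right)^{2} = 21025$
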